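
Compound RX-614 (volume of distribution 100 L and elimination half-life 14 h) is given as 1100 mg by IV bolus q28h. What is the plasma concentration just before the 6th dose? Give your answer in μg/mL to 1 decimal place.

f = (1/2)^(τ/t½) = (1/2)^(28/14) ≈ 0.2500.
C₀ = D/Vd = 1100/100 ≈ 11.000 μg/mL.
Before the 6th dose, 5 doses have been given. Superposition: Cmin = C₀·(f + f² + … + f^5).
≈ 11.000 × (0.2500 + 0.0625 + 0.0156 + 0.0039 + 0.0010) ≈ 11.000 × 0.3330 ≈ 3.663 μg/mL.

3.7 μg/mL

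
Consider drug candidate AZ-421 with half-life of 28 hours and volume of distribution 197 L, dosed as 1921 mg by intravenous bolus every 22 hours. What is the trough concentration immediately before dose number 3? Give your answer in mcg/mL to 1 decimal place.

8.9 mcg/mL

f = (1/2)^(τ/t½) = (1/2)^(22/28) ≈ 0.5801.
C₀ = D/Vd = 1921/197 ≈ 9.751 mcg/mL.
Before the 3rd dose, 2 doses have been given. Superposition: Cmin = C₀·(f + f²).
≈ 9.751 × (0.5801 + 0.3365) ≈ 9.751 × 0.9166 ≈ 8.938 mcg/mL.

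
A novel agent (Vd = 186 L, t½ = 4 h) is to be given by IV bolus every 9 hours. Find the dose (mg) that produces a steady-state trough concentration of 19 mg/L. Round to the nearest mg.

13277 mg

τ/t½ = 9/4 ≈ 2.25, so f = (1/2)^(9/4) ≈ 0.210224.
Cmin,ss = (D/Vd)·f/(1−f), so D = Cmin,ss·Vd·(1−f)/f.
D = 19 × 186 × (1−f)/f ≈ 19 × 186 × 3.75683 ≈ 13276.64 mg.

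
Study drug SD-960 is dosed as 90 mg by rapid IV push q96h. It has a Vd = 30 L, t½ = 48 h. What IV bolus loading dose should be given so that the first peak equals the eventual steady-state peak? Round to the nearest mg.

f = (1/2)^(96/48) ≈ 0.250000; accumulation ratio R = 1/(1−f) ≈ 1.33333.
Loading dose to hit Cmax,ss on first dose: D_load = D_maint·R ≈ 90 × 1.33333 ≈ 120.00 mg.

120 mg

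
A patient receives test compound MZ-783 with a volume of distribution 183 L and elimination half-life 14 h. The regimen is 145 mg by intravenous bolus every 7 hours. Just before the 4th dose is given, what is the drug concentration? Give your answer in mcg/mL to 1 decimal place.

f = (1/2)^(τ/t½) = (1/2)^(7/14) ≈ 0.7071.
C₀ = D/Vd = 145/183 ≈ 0.792 mcg/mL.
Before the 4th dose, 3 doses have been given. Superposition: Cmin = C₀·(f + f² + … + f^3).
≈ 0.792 × (0.7071 + 0.5000 + 0.3535) ≈ 0.792 × 1.5606 ≈ 1.236 mcg/mL.

1.2 mcg/mL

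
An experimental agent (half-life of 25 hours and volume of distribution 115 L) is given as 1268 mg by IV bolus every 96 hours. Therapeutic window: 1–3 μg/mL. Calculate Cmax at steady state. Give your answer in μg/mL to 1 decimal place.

11.9 μg/mL

k = ln2/t½ = ln2/25 ≈ 0.027726 h⁻¹; fraction remaining f = e^(−kτ) = e^(−0.027726×96) ≈ 0.0698.
At steady state, accumulation factor R = 1/(1 − e^(−kτ)) ≈ 1.0750.
Single-dose peak C₀ = D/Vd = 1268/115 ≈ 11.026 μg/mL.
Steady-state peak Cmax,ss = C₀·R ≈ 11.026 × 1.0750 ≈ 11.853 μg/mL.
Peak 11.9 μg/mL vs MTC 3 μg/mL: exceeds toxic threshold.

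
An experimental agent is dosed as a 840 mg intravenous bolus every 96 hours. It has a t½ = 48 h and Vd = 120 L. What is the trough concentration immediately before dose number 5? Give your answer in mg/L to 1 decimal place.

f = (1/2)^(τ/t½) = (1/2)^(96/48) ≈ 0.2500.
C₀ = D/Vd = 840/120 ≈ 7.000 mg/L.
Before the 5th dose, 4 doses have been given. Superposition: Cmin = C₀·(f + f² + … + f^4).
≈ 7.000 × (0.2500 + 0.0625 + 0.0156 + 0.0039) ≈ 7.000 × 0.3320 ≈ 2.324 mg/L.

2.3 mg/L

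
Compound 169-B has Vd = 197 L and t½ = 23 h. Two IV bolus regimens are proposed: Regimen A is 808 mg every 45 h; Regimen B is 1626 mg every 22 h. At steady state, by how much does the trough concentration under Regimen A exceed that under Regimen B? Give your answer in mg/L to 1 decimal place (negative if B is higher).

Regimen A: f = (1/2)^(45/23) ≈ 0.2576; Cmin,ss = (808/197)·f/(1−f) ≈ 1.423 mg/L.
Regimen B: f = (1/2)^(22/23) ≈ 0.5153; Cmin,ss = (1626/197)·f/(1−f) ≈ 8.775 mg/L.
Difference ≈ 1.423 − 8.775 ≈ -7.352 mg/L.

-7.4 mg/L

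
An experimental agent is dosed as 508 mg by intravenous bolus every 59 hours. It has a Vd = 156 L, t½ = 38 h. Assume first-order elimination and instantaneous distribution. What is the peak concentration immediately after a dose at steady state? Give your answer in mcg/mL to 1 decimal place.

τ/t½ = 59/38 ≈ 1.5526, so fraction remaining f = (1/2)^(59/38) ≈ 0.3409.
At steady state, accumulation factor R = 1/(1 − e^(−kτ)) ≈ 1.5172.
Single-dose peak C₀ = D/Vd = 508/156 ≈ 3.256 mcg/mL.
Cmax,ss = C₀/(1 − f) ≈ 3.256/0.6591 ≈ 4.940 mcg/mL.

4.9 mcg/mL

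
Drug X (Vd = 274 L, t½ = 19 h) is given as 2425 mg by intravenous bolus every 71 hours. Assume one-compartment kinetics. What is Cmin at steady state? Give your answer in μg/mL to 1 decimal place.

0.7 μg/mL

Over one 71-h interval, 71/19 ≈ 3.7368 half-lives elapse, leaving f ≈ 0.0750 of each dose.
Accumulation ratio R = 1/(1 − f) ≈ 1/0.9250 ≈ 1.0811.
Single-dose peak C₀ = D/Vd = 2425/274 ≈ 8.850 μg/mL.
Cmax,ss = C₀/(1 − f) ≈ 8.850/0.9250 ≈ 9.568 μg/mL.
One interval later, Cmin,ss = Cmax,ss·e^(−kτ) ≈ 9.568 × 0.0750 ≈ 0.718 μg/mL.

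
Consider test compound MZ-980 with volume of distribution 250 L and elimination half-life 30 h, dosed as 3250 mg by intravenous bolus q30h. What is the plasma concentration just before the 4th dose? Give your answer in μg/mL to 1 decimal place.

f = (1/2)^(τ/t½) = (1/2)^(30/30) ≈ 0.5000.
C₀ = D/Vd = 3250/250 ≈ 13.000 μg/mL.
Before the 4th dose, 3 doses have been given. Superposition: Cmin = C₀·(f + f² + … + f^3).
≈ 13.000 × (0.5000 + 0.2500 + 0.1250) ≈ 13.000 × 0.8750 ≈ 11.375 μg/mL.

11.4 μg/mL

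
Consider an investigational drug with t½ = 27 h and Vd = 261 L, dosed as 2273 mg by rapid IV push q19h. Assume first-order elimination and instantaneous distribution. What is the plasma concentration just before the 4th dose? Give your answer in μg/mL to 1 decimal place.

10.6 μg/mL

f = (1/2)^(τ/t½) = (1/2)^(19/27) ≈ 0.6140.
C₀ = D/Vd = 2273/261 ≈ 8.709 μg/mL.
Before the 4th dose, 3 doses have been given. Superposition: Cmin = C₀·(f + f² + … + f^3).
≈ 8.709 × (0.6140 + 0.3770 + 0.2315) ≈ 8.709 × 1.2225 ≈ 10.647 μg/mL.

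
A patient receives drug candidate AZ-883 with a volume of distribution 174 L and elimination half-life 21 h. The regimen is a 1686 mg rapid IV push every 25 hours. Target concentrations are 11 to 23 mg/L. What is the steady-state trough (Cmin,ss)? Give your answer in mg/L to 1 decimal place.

7.6 mg/L

Over one 25-h interval, 25/21 ≈ 1.1905 half-lives elapse, leaving f ≈ 0.4382 of each dose.
At steady state, accumulation factor R = 1/(1 − e^(−kτ)) ≈ 1.7800.
Each bolus raises the concentration by D/Vd = 1686/174 ≈ 9.690 mg/L.
Steady-state peak Cmax,ss = C₀·R ≈ 9.690 × 1.7800 ≈ 17.248 mg/L.
One interval later, Cmin,ss = Cmax,ss·e^(−kτ) ≈ 17.248 × 0.4382 ≈ 7.558 mg/L.
Trough 7.6 mg/L vs MEC 11 mg/L: subtherapeutic.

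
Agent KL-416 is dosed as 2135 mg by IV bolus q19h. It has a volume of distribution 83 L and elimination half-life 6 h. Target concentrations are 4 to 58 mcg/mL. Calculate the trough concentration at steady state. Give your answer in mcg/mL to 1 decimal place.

k = ln2/t½ = ln2/6 ≈ 0.115525 h⁻¹; fraction remaining f = e^(−kτ) = e^(−0.115525×19) ≈ 0.1114.
Accumulation ratio R = 1/(1 − f) ≈ 1/0.8886 ≈ 1.1254.
Single-dose peak C₀ = D/Vd = 2135/83 ≈ 25.723 mcg/mL.
Steady-state peak Cmax,ss = C₀·R ≈ 25.723 × 1.1254 ≈ 28.949 mcg/mL.
Steady-state trough Cmin,ss = Cmax,ss·f ≈ 28.949 × 0.1114 ≈ 3.225 mcg/mL.
Trough 3.2 mcg/mL vs MEC 4 mcg/mL: subtherapeutic.

3.2 mcg/mL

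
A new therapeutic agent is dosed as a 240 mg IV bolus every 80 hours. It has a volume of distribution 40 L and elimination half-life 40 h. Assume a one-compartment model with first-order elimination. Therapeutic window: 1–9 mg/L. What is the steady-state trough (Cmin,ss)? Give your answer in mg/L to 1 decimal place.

2.0 mg/L

The dosing interval is 2 half-lives, so f = 2^(−2) = 0.25.
At steady state, R = 1/(1 − 0.25) = 4/3.
Single-dose peak C₀ = D/Vd = 240/40 = 6 mg/L.
Steady-state peak Cmax,ss = C₀·R = 6 × 4/3 ≈ 8.000 mg/L.
Steady-state trough Cmin,ss = Cmax,ss·f ≈ 8.000 × 0.25 ≈ 2.000 mg/L.
Trough 2.0 mg/L vs MEC 1 mg/L: adequate.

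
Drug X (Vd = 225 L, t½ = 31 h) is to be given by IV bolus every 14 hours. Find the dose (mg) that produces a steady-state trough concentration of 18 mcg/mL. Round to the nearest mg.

1489 mg

τ/t½ = 14/31 ≈ 0.45161, so f = (1/2)^(14/31) ≈ 0.731225.
Cmin,ss = (D/Vd)·f/(1−f), so D = Cmin,ss·Vd·(1−f)/f.
D = 18 × 225 × (1−f)/f ≈ 18 × 225 × 0.36757 ≈ 1488.66 mg.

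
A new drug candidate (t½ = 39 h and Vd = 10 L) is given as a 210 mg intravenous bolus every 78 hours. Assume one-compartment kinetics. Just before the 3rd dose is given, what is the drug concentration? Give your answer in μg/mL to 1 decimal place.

f = (1/2)^(τ/t½) = (1/2)^(78/39) ≈ 0.2500.
C₀ = D/Vd = 210/10 ≈ 21.000 μg/mL.
Before the 3rd dose, 2 doses have been given. Superposition: Cmin = C₀·(f + f²).
≈ 21.000 × (0.2500 + 0.0625) ≈ 21.000 × 0.3125 ≈ 6.562 μg/mL.

6.6 μg/mL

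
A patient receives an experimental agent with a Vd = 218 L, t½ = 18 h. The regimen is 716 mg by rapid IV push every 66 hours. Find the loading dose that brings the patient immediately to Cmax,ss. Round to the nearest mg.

f = (1/2)^(66/18) ≈ 0.078745; accumulation ratio R = 1/(1−f) ≈ 1.08548.
Loading dose to hit Cmax,ss on first dose: D_load = D_maint·R ≈ 716 × 1.08548 ≈ 777.20 mg.

777 mg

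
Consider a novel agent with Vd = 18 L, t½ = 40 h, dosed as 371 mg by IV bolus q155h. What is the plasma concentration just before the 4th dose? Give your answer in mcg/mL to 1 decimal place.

f = (1/2)^(τ/t½) = (1/2)^(155/40) ≈ 0.0682.
C₀ = D/Vd = 371/18 ≈ 20.611 mcg/mL.
Before the 4th dose, 3 doses have been given. Superposition: Cmin = C₀·(f + f² + … + f^3).
≈ 20.611 × (0.0682 + 0.0047 + 0.0003) ≈ 20.611 × 0.0732 ≈ 1.509 mcg/mL.

1.5 mcg/mL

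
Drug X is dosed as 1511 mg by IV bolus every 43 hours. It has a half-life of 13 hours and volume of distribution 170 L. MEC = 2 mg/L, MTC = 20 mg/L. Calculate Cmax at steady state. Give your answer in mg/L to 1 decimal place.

9.9 mg/L

Over one 43-h interval, 43/13 ≈ 3.3077 half-lives elapse, leaving f ≈ 0.1010 of each dose.
At steady state, accumulation factor R = 1/(1 − e^(−kτ)) ≈ 1.1123.
Each bolus raises the concentration by D/Vd = 1511/170 ≈ 8.888 mg/L.
Steady-state peak Cmax,ss = C₀·R ≈ 8.888 × 1.1123 ≈ 9.886 mg/L.
Peak 9.9 mg/L vs MTC 20 mg/L: below toxic threshold.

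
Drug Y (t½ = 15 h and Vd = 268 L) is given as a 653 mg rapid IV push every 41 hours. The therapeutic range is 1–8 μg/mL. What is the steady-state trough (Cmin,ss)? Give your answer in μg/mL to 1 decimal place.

τ/t½ = 41/15 ≈ 2.7333, so fraction remaining f = (1/2)^(41/15) ≈ 0.1504.
Single-dose peak C₀ = D/Vd = 653/268 ≈ 2.437 μg/mL.
Steady-state trough Cmin,ss = C₀·f/(1−f) ≈ 2.437 × 0.1504/0.8496 ≈ 0.431 μg/mL.
Trough 0.4 μg/mL vs MEC 1 μg/mL: subtherapeutic.

0.4 μg/mL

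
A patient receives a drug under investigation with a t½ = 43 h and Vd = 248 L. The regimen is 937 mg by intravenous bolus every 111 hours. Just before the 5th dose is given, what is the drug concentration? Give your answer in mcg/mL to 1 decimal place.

0.8 mcg/mL

f = (1/2)^(τ/t½) = (1/2)^(111/43) ≈ 0.1671.
C₀ = D/Vd = 937/248 ≈ 3.778 mcg/mL.
Before the 5th dose, 4 doses have been given. Superposition: Cmin = C₀·(f + f² + … + f^4).
≈ 3.778 × (0.1671 + 0.0279 + 0.0047 + 0.0008) ≈ 3.778 × 0.2005 ≈ 0.757 mcg/mL.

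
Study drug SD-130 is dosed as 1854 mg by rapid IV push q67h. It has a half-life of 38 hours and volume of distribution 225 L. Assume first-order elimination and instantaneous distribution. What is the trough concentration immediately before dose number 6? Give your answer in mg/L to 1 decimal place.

3.4 mg/L

f = (1/2)^(τ/t½) = (1/2)^(67/38) ≈ 0.2946.
C₀ = D/Vd = 1854/225 ≈ 8.240 mg/L.
Before the 6th dose, 5 doses have been given. Superposition: Cmin = C₀·(f + f² + … + f^5).
≈ 8.240 × (0.2946 + 0.0868 + 0.0256 + 0.0075 + 0.0022) ≈ 8.240 × 0.4167 ≈ 3.434 mg/L.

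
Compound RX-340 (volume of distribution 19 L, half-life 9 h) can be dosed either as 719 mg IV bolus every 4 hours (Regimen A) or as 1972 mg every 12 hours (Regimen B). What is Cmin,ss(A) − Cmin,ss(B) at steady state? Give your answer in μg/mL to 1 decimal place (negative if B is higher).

36.6 μg/mL

Regimen A: f = (1/2)^(4/9) ≈ 0.7349; Cmin,ss = (719/19)·f/(1−f) ≈ 104.904 μg/mL.
Regimen B: f = (1/2)^(12/9) ≈ 0.3969; Cmin,ss = (1972/19)·f/(1−f) ≈ 68.304 μg/mL.
Difference ≈ 104.904 − 68.304 ≈ 36.600 μg/mL.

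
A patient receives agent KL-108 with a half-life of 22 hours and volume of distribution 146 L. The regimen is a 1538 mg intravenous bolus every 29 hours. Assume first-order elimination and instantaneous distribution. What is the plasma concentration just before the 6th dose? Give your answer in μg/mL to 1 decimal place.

7.0 μg/mL

f = (1/2)^(τ/t½) = (1/2)^(29/22) ≈ 0.4010.
C₀ = D/Vd = 1538/146 ≈ 10.534 μg/mL.
Before the 6th dose, 5 doses have been given. Superposition: Cmin = C₀·(f + f² + … + f^5).
≈ 10.534 × (0.4010 + 0.1608 + 0.0645 + 0.0259 + 0.0104) ≈ 10.534 × 0.6626 ≈ 6.980 μg/mL.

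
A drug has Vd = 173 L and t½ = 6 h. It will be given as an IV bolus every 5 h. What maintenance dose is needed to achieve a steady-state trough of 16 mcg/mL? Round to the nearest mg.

2164 mg

τ/t½ = 5/6 ≈ 0.83333, so f = (1/2)^(5/6) ≈ 0.561231.
Cmin,ss = (D/Vd)·f/(1−f), so D = Cmin,ss·Vd·(1−f)/f.
D = 16 × 173 × (1−f)/f ≈ 16 × 173 × 0.78180 ≈ 2164.02 mg.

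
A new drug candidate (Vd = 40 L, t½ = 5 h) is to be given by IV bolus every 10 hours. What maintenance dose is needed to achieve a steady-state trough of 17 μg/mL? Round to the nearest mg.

τ/t½ = 10/5 ≈ 2, so f = (1/2)^(10/5) ≈ 0.250000.
Cmin,ss = (D/Vd)·f/(1−f), so D = Cmin,ss·Vd·(1−f)/f.
D = 17 × 40 × (1−f)/f ≈ 17 × 40 × 3.00000 ≈ 2040.00 mg.

2040 mg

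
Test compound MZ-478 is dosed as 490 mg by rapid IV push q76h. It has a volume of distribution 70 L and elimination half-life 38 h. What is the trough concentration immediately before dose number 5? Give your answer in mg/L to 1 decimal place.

2.3 mg/L

f = (1/2)^(τ/t½) = (1/2)^(76/38) ≈ 0.2500.
C₀ = D/Vd = 490/70 ≈ 7.000 mg/L.
Before the 5th dose, 4 doses have been given. Superposition: Cmin = C₀·(f + f² + … + f^4).
≈ 7.000 × (0.2500 + 0.0625 + 0.0156 + 0.0039) ≈ 7.000 × 0.3320 ≈ 2.324 mg/L.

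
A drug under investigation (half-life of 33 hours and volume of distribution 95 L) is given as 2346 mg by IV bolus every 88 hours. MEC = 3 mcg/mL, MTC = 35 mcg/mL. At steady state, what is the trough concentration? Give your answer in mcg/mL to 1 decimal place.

4.6 mcg/mL

k = ln2/t½ = ln2/33 ≈ 0.021004 h⁻¹; fraction remaining f = e^(−kτ) = e^(−0.021004×88) ≈ 0.1575.
At steady state, accumulation factor R = 1/(1 − e^(−kτ)) ≈ 1.1869.
Each bolus raises the concentration by D/Vd = 2346/95 ≈ 24.695 mcg/mL.
Cmax,ss = C₀/(1 − f) ≈ 24.695/0.8425 ≈ 29.312 mcg/mL.
Steady-state trough Cmin,ss = Cmax,ss·f ≈ 29.312 × 0.1575 ≈ 4.617 mcg/mL.
Trough 4.6 mcg/mL vs MEC 3 mcg/mL: adequate.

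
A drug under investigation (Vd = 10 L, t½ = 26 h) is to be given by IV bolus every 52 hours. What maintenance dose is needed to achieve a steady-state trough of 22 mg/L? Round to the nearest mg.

660 mg

τ/t½ = 52/26 ≈ 2, so f = (1/2)^(52/26) ≈ 0.250000.
Cmin,ss = (D/Vd)·f/(1−f), so D = Cmin,ss·Vd·(1−f)/f.
D = 22 × 10 × (1−f)/f ≈ 22 × 10 × 3.00000 ≈ 660.00 mg.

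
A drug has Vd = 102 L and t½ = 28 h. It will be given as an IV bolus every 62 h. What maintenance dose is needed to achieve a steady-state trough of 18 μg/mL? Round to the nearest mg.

τ/t½ = 62/28 ≈ 2.2143, so f = (1/2)^(62/28) ≈ 0.215493.
Cmin,ss = (D/Vd)·f/(1−f), so D = Cmin,ss·Vd·(1−f)/f.
D = 18 × 102 × (1−f)/f ≈ 18 × 102 × 3.64052 ≈ 6683.99 mg.

6684 mg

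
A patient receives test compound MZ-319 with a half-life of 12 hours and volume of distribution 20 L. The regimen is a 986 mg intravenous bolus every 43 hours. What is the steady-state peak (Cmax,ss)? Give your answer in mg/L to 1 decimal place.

53.8 mg/L

Over one 43-h interval, 43/12 ≈ 3.5833 half-lives elapse, leaving f ≈ 0.0834 of each dose.
Accumulation ratio R = 1/(1 − f) ≈ 1/0.9166 ≈ 1.0910.
Each bolus raises the concentration by D/Vd = 986/20 ≈ 49.300 mg/L.
Cmax,ss = C₀/(1 − f) ≈ 49.300/0.9166 ≈ 53.786 mg/L.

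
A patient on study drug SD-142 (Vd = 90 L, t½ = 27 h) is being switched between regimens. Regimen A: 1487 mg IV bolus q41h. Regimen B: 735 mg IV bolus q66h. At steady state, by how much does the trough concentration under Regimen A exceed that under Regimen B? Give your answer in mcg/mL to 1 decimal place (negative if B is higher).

7.0 mcg/mL

Regimen A: f = (1/2)^(41/27) ≈ 0.3490; Cmin,ss = (1487/90)·f/(1−f) ≈ 8.858 mcg/mL.
Regimen B: f = (1/2)^(66/27) ≈ 0.1837; Cmin,ss = (735/90)·f/(1−f) ≈ 1.838 mcg/mL.
Difference ≈ 8.858 − 1.838 ≈ 7.020 mcg/mL.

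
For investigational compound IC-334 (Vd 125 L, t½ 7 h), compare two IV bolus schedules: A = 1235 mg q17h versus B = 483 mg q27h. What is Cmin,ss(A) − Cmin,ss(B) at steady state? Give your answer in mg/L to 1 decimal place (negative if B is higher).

Regimen A: f = (1/2)^(17/7) ≈ 0.1857; Cmin,ss = (1235/125)·f/(1−f) ≈ 2.253 mg/L.
Regimen B: f = (1/2)^(27/7) ≈ 0.0690; Cmin,ss = (483/125)·f/(1−f) ≈ 0.286 mg/L.
Difference ≈ 2.253 − 0.286 ≈ 1.967 mg/L.

2.0 mg/L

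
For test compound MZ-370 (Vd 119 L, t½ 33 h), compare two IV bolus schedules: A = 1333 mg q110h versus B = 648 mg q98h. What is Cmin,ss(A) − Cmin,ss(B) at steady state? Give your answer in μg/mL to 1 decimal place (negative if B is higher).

Regimen A: f = (1/2)^(110/33) ≈ 0.0992; Cmin,ss = (1333/119)·f/(1−f) ≈ 1.234 μg/mL.
Regimen B: f = (1/2)^(98/33) ≈ 0.1277; Cmin,ss = (648/119)·f/(1−f) ≈ 0.797 μg/mL.
Difference ≈ 1.234 − 0.797 ≈ 0.437 μg/mL.

0.4 μg/mL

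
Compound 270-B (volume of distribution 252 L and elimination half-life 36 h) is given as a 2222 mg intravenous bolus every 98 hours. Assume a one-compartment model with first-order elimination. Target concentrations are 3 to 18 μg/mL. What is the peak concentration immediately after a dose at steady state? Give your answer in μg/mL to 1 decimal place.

10.4 μg/mL

Over one 98-h interval, 98/36 ≈ 2.7222 half-lives elapse, leaving f ≈ 0.1515 of each dose.
At steady state, accumulation factor R = 1/(1 − e^(−kτ)) ≈ 1.1786.
Each bolus raises the concentration by D/Vd = 2222/252 ≈ 8.817 μg/mL.
Steady-state peak Cmax,ss = C₀·R ≈ 8.817 × 1.1786 ≈ 10.392 μg/mL.
Peak 10.4 μg/mL vs MTC 18 μg/mL: below toxic threshold.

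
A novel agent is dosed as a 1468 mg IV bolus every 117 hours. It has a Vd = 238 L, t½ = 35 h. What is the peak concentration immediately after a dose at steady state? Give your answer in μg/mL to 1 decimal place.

k = ln2/t½ = ln2/35 ≈ 0.019804 h⁻¹; fraction remaining f = e^(−kτ) = e^(−0.019804×117) ≈ 0.0986.
At steady state, accumulation factor R = 1/(1 − e^(−kτ)) ≈ 1.1094.
Each bolus raises the concentration by D/Vd = 1468/238 ≈ 6.168 μg/mL.
Steady-state peak Cmax,ss = C₀·R ≈ 6.168 × 1.1094 ≈ 6.843 μg/mL.

6.8 μg/mL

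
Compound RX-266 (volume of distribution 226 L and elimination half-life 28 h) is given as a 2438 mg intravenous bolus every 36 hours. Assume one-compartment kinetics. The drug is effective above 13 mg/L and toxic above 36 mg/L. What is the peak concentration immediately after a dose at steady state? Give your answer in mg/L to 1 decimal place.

Over one 36-h interval, 36/28 ≈ 1.2857 half-lives elapse, leaving f ≈ 0.4102 of each dose.
Accumulation ratio R = 1/(1 − f) ≈ 1/0.5898 ≈ 1.6955.
Single-dose peak C₀ = D/Vd = 2438/226 ≈ 10.788 mg/L.
Steady-state peak Cmax,ss = C₀·R ≈ 10.788 × 1.6955 ≈ 18.291 mg/L.
Peak 18.3 mg/L vs MTC 36 mg/L: below toxic threshold.

18.3 mg/L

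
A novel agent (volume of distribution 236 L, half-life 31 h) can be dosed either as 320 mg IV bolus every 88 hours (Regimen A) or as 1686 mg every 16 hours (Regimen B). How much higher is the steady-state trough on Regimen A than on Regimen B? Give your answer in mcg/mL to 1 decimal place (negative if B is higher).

-16.4 mcg/mL

Regimen A: f = (1/2)^(88/31) ≈ 0.1398; Cmin,ss = (320/236)·f/(1−f) ≈ 0.220 mcg/mL.
Regimen B: f = (1/2)^(16/31) ≈ 0.6992; Cmin,ss = (1686/236)·f/(1−f) ≈ 16.606 mcg/mL.
Difference ≈ 0.220 − 16.606 ≈ -16.386 mcg/mL.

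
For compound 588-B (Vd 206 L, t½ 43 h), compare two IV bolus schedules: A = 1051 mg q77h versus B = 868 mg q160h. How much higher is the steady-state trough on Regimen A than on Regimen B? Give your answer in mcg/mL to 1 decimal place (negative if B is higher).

1.7 mcg/mL

Regimen A: f = (1/2)^(77/43) ≈ 0.2890; Cmin,ss = (1051/206)·f/(1−f) ≈ 2.074 mcg/mL.
Regimen B: f = (1/2)^(160/43) ≈ 0.0758; Cmin,ss = (868/206)·f/(1−f) ≈ 0.346 mcg/mL.
Difference ≈ 2.074 − 0.346 ≈ 1.728 mcg/mL.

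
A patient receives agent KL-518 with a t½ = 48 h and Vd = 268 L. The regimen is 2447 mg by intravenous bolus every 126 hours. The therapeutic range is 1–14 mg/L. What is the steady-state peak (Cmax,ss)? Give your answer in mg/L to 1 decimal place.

Over one 126-h interval, 126/48 ≈ 2.625 half-lives elapse, leaving f ≈ 0.1621 of each dose.
At steady state, accumulation factor R = 1/(1 − e^(−kτ)) ≈ 1.1935.
Each bolus raises the concentration by D/Vd = 2447/268 ≈ 9.131 mg/L.
Steady-state peak Cmax,ss = C₀·R ≈ 9.131 × 1.1935 ≈ 10.898 mg/L.
Peak 10.9 mg/L vs MTC 14 mg/L: below toxic threshold.

10.9 mg/L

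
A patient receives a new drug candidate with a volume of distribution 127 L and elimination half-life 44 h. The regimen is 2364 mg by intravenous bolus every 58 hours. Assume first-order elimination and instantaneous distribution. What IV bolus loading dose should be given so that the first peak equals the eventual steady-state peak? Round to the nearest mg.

f = (1/2)^(58/44) ≈ 0.401040; accumulation ratio R = 1/(1−f) ≈ 1.66956.
Loading dose to hit Cmax,ss on first dose: D_load = D_maint·R ≈ 2364 × 1.66956 ≈ 3946.84 mg.

3947 mg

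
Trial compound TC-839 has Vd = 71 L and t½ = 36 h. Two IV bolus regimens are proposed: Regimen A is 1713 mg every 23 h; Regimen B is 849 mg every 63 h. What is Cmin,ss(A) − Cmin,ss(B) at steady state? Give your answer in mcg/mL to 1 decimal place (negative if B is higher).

Regimen A: f = (1/2)^(23/36) ≈ 0.6422; Cmin,ss = (1713/71)·f/(1−f) ≈ 43.304 mcg/mL.
Regimen B: f = (1/2)^(63/36) ≈ 0.2973; Cmin,ss = (849/71)·f/(1−f) ≈ 5.059 mcg/mL.
Difference ≈ 43.304 − 5.059 ≈ 38.245 mcg/mL.

38.2 mcg/mL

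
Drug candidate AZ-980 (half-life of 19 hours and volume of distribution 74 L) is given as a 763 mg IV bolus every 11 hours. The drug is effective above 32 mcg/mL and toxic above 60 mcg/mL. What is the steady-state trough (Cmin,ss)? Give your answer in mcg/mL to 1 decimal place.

20.9 mcg/mL

Over one 11-h interval, 11/19 ≈ 0.57895 half-lives elapse, leaving f ≈ 0.6695 of each dose.
Single-dose peak C₀ = D/Vd = 763/74 ≈ 10.311 mcg/mL.
Steady-state trough Cmin,ss = C₀·f/(1−f) ≈ 10.311 × 0.6695/0.3305 ≈ 20.887 mcg/mL.
Trough 20.9 mcg/mL vs MEC 32 mcg/mL: subtherapeutic.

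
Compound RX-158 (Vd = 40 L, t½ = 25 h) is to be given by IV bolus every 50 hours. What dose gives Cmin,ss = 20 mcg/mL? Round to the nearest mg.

2400 mg

τ/t½ = 50/25 ≈ 2, so f = (1/2)^(50/25) ≈ 0.250000.
Cmin,ss = (D/Vd)·f/(1−f), so D = Cmin,ss·Vd·(1−f)/f.
D = 20 × 40 × (1−f)/f ≈ 20 × 40 × 3.00000 ≈ 2400.00 mg.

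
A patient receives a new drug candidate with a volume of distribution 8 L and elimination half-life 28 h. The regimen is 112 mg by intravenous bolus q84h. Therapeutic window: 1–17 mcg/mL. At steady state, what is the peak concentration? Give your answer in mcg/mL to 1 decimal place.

The dosing interval is 3 half-lives, so f = 2^(−3) = 0.125.
Accumulation ratio R = 1/(1 − f) = 1/0.875 = 8/7.
Single-dose peak C₀ = D/Vd = 112/8 = 14 mcg/mL.
Steady-state peak Cmax,ss = C₀·R = 14 × 8/7 ≈ 16.000 mcg/mL.
Peak 16.0 mcg/mL vs MTC 17 mcg/mL: below toxic threshold.

16.0 mcg/mL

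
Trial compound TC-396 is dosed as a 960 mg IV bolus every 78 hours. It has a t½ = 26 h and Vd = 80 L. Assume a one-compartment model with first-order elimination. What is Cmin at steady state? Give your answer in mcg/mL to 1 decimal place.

τ = 78 h = 3 half-lives, so f = (1/2)^3 = 0.125.
Accumulation ratio R = 1/(1 − f) = 1/0.875 = 8/7.
Single-dose peak C₀ = D/Vd = 960/80 = 12 mcg/mL.
Steady-state peak Cmax,ss = C₀·R = 12 × 8/7 ≈ 13.714 mcg/mL.
Steady-state trough Cmin,ss = Cmax,ss·f ≈ 13.714 × 0.125 ≈ 1.714 mcg/mL.

1.7 mcg/mL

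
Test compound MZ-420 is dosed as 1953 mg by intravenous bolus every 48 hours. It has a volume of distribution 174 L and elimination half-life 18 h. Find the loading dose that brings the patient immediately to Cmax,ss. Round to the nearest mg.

f = (1/2)^(48/18) ≈ 0.157490; accumulation ratio R = 1/(1−f) ≈ 1.18693.
Loading dose to hit Cmax,ss on first dose: D_load = D_maint·R ≈ 1953 × 1.18693 ≈ 2318.07 mg.

2318 mg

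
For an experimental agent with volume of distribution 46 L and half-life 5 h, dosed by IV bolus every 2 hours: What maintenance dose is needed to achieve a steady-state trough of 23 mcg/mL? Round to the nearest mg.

338 mg

τ/t½ = 2/5 ≈ 0.4, so f = (1/2)^(2/5) ≈ 0.757858.
Cmin,ss = (D/Vd)·f/(1−f), so D = Cmin,ss·Vd·(1−f)/f.
D = 23 × 46 × (1−f)/f ≈ 23 × 46 × 0.31951 ≈ 338.04 mg.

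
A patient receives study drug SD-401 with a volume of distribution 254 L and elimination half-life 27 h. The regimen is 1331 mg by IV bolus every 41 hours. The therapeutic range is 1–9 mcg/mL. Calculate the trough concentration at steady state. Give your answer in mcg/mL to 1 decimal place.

Over one 41-h interval, 41/27 ≈ 1.5185 half-lives elapse, leaving f ≈ 0.3490 of each dose.
Accumulation ratio R = 1/(1 − f) ≈ 1/0.6510 ≈ 1.5361.
Each bolus raises the concentration by D/Vd = 1331/254 ≈ 5.240 mcg/mL.
Cmax,ss = C₀/(1 − f) ≈ 5.240/0.6510 ≈ 8.049 mcg/mL.
One interval later, Cmin,ss = Cmax,ss·e^(−kτ) ≈ 8.049 × 0.3490 ≈ 2.809 mcg/mL.
Trough 2.8 mcg/mL vs MEC 1 mcg/mL: adequate.

2.8 mcg/mL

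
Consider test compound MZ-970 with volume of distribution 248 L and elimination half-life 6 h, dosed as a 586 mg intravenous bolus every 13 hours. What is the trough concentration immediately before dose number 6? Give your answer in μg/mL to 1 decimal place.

0.7 μg/mL

f = (1/2)^(τ/t½) = (1/2)^(13/6) ≈ 0.2227.
C₀ = D/Vd = 586/248 ≈ 2.363 μg/mL.
Before the 6th dose, 5 doses have been given. Superposition: Cmin = C₀·(f + f² + … + f^5).
≈ 2.363 × (0.2227 + 0.0496 + 0.0110 + 0.0025 + 0.0005) ≈ 2.363 × 0.2863 ≈ 0.677 μg/mL.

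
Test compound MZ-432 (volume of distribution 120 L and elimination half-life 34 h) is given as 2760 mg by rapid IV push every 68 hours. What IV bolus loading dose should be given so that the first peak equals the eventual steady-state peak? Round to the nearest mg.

3680 mg

f = (1/2)^(68/34) ≈ 0.250000; accumulation ratio R = 1/(1−f) ≈ 1.33333.
Loading dose to hit Cmax,ss on first dose: D_load = D_maint·R ≈ 2760 × 1.33333 ≈ 3679.99 mg.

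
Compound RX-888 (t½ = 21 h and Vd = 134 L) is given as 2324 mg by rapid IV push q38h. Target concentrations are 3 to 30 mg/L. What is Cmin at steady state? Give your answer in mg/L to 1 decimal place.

k = ln2/t½ = ln2/21 ≈ 0.033007 h⁻¹; fraction remaining f = e^(−kτ) = e^(−0.033007×38) ≈ 0.2853.
Accumulation ratio R = 1/(1 − f) ≈ 1/0.7147 ≈ 1.3992.
Single-dose peak C₀ = D/Vd = 2324/134 ≈ 17.343 mg/L.
Steady-state peak Cmax,ss = C₀·R ≈ 17.343 × 1.3992 ≈ 24.266 mg/L.
Steady-state trough Cmin,ss = Cmax,ss·f ≈ 24.266 × 0.2853 ≈ 6.923 mg/L.
Trough 6.9 mg/L vs MEC 3 mg/L: adequate.

6.9 mg/L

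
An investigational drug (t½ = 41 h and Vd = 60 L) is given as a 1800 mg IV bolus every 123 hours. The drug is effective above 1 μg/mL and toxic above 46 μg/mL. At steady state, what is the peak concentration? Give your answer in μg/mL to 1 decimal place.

τ = 123 h = 3 half-lives, so f = (1/2)^3 = 0.125.
At steady state, R = 1/(1 − 0.125) = 8/7.
Single-dose peak C₀ = D/Vd = 1800/60 = 30 μg/mL.
Steady-state peak Cmax,ss = C₀·R = 30 × 8/7 ≈ 34.286 μg/mL.
Peak 34.3 μg/mL vs MTC 46 μg/mL: below toxic threshold.

34.3 μg/mL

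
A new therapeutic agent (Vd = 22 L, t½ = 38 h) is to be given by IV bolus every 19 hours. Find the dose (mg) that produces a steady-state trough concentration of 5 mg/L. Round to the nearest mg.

46 mg

τ/t½ = 19/38 ≈ 0.5, so f = (1/2)^(19/38) ≈ 0.707107.
Cmin,ss = (D/Vd)·f/(1−f), so D = Cmin,ss·Vd·(1−f)/f.
D = 5 × 22 × (1−f)/f ≈ 5 × 22 × 0.41421 ≈ 45.56 mg.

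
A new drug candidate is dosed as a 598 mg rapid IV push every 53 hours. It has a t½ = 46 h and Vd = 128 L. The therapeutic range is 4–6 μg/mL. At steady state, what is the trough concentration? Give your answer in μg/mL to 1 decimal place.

τ/t½ = 53/46 ≈ 1.1522, so fraction remaining f = (1/2)^(53/46) ≈ 0.4499.
Accumulation ratio R = 1/(1 − f) ≈ 1/0.5501 ≈ 1.8179.
Each bolus raises the concentration by D/Vd = 598/128 ≈ 4.672 μg/mL.
Cmax,ss = C₀/(1 − f) ≈ 4.672/0.5501 ≈ 8.493 μg/mL.
Steady-state trough Cmin,ss = Cmax,ss·f ≈ 8.493 × 0.4499 ≈ 3.821 μg/mL.
Trough 3.8 μg/mL vs MEC 4 μg/mL: subtherapeutic.

3.8 μg/mL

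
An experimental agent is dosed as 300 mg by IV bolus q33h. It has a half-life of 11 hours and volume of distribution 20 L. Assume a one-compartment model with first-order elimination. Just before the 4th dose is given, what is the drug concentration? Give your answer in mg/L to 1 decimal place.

f = (1/2)^(τ/t½) = (1/2)^(33/11) ≈ 0.1250.
C₀ = D/Vd = 300/20 ≈ 15.000 mg/L.
Before the 4th dose, 3 doses have been given. Superposition: Cmin = C₀·(f + f² + … + f^3).
≈ 15.000 × (0.1250 + 0.0156 + 0.0020) ≈ 15.000 × 0.1426 ≈ 2.139 mg/L.

2.1 mg/L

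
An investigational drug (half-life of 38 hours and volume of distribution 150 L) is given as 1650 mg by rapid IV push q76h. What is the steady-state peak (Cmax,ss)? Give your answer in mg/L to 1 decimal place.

14.7 mg/L

τ = 76 h = 2 half-lives, so f = (1/2)^2 = 0.25.
At steady state, R = 1/(1 − 0.25) = 4/3.
Single-dose peak C₀ = D/Vd = 1650/150 = 11 mg/L.
Steady-state peak Cmax,ss = C₀·R = 11 × 4/3 ≈ 14.667 mg/L.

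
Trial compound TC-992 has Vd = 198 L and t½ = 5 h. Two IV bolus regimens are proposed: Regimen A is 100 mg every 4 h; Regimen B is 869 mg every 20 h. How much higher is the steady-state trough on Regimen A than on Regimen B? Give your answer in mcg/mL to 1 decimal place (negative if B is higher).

Regimen A: f = (1/2)^(4/5) ≈ 0.5743; Cmin,ss = (100/198)·f/(1−f) ≈ 0.681 mcg/mL.
Regimen B: f = (1/2)^(20/5) ≈ 0.0625; Cmin,ss = (869/198)·f/(1−f) ≈ 0.293 mcg/mL.
Difference ≈ 0.681 − 0.293 ≈ 0.388 mcg/mL.

0.4 mcg/mL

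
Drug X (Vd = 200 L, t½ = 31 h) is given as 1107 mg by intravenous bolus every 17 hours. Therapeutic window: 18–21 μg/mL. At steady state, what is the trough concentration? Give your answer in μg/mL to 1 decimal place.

12.0 μg/mL

k = ln2/t½ = ln2/31 ≈ 0.022360 h⁻¹; fraction remaining f = e^(−kτ) = e^(−0.022360×17) ≈ 0.6838.
Accumulation ratio R = 1/(1 − f) ≈ 1/0.3162 ≈ 3.1626.
Each bolus raises the concentration by D/Vd = 1107/200 ≈ 5.535 μg/mL.
Steady-state peak Cmax,ss = C₀·R ≈ 5.535 × 3.1626 ≈ 17.505 μg/mL.
Steady-state trough Cmin,ss = Cmax,ss·f ≈ 17.505 × 0.6838 ≈ 11.970 μg/mL.
Trough 12.0 μg/mL vs MEC 18 μg/mL: subtherapeutic.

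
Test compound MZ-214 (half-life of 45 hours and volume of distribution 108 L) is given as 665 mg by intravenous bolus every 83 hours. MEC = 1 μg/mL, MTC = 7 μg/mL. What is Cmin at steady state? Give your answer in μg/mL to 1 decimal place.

2.4 μg/mL

Over one 83-h interval, 83/45 ≈ 1.8444 half-lives elapse, leaving f ≈ 0.2785 of each dose.
At steady state, accumulation factor R = 1/(1 − e^(−kτ)) ≈ 1.3860.
Single-dose peak C₀ = D/Vd = 665/108 ≈ 6.157 μg/mL.
Steady-state peak Cmax,ss = C₀·R ≈ 6.157 × 1.3860 ≈ 8.534 μg/mL.
One interval later, Cmin,ss = Cmax,ss·e^(−kτ) ≈ 8.534 × 0.2785 ≈ 2.377 μg/mL.
Trough 2.4 μg/mL vs MEC 1 μg/mL: adequate.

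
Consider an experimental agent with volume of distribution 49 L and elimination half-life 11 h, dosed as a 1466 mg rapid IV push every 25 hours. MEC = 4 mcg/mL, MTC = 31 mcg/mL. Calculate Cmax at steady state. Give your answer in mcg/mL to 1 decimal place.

37.7 mcg/mL

τ/t½ = 25/11 ≈ 2.2727, so fraction remaining f = (1/2)^(25/11) ≈ 0.2069.
Accumulation ratio R = 1/(1 − f) ≈ 1/0.7931 ≈ 1.2609.
Each bolus raises the concentration by D/Vd = 1466/49 ≈ 29.918 mcg/mL.
Steady-state peak Cmax,ss = C₀·R ≈ 29.918 × 1.2609 ≈ 37.724 mcg/mL.
Peak 37.7 mcg/mL vs MTC 31 mcg/mL: exceeds toxic threshold.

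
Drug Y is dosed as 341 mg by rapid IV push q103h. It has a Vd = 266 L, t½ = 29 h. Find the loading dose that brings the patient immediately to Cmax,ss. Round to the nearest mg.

f = (1/2)^(103/29) ≈ 0.085276; accumulation ratio R = 1/(1−f) ≈ 1.09323.
Loading dose to hit Cmax,ss on first dose: D_load = D_maint·R ≈ 341 × 1.09323 ≈ 372.79 mg.

373 mg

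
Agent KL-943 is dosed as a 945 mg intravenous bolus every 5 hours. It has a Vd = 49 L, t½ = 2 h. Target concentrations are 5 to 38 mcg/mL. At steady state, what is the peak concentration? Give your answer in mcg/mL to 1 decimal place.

23.4 mcg/mL

τ/t½ = 5/2 ≈ 2.5, so fraction remaining f = (1/2)^(5/2) ≈ 0.1768.
Accumulation ratio R = 1/(1 − f) ≈ 1/0.8232 ≈ 1.2148.
Single-dose peak C₀ = D/Vd = 945/49 ≈ 19.286 mcg/mL.
Steady-state peak Cmax,ss = C₀·R ≈ 19.286 × 1.2148 ≈ 23.429 mcg/mL.
Peak 23.4 mcg/mL vs MTC 38 mcg/mL: below toxic threshold.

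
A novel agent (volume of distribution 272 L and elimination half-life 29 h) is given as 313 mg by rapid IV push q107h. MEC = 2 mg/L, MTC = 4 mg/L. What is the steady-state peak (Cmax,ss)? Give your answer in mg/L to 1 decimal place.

τ/t½ = 107/29 ≈ 3.6897, so fraction remaining f = (1/2)^(107/29) ≈ 0.0775.
Accumulation ratio R = 1/(1 − f) ≈ 1/0.9225 ≈ 1.0840.
Single-dose peak C₀ = D/Vd = 313/272 ≈ 1.151 mg/L.
Cmax,ss = C₀/(1 − f) ≈ 1.151/0.9225 ≈ 1.248 mg/L.
Peak 1.2 mg/L vs MTC 4 mg/L: below toxic threshold.

1.2 mg/L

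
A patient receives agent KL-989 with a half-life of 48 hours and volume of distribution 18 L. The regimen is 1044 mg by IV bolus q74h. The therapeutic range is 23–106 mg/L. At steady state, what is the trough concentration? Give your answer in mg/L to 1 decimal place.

30.3 mg/L

k = ln2/t½ = ln2/48 ≈ 0.014441 h⁻¹; fraction remaining f = e^(−kτ) = e^(−0.014441×74) ≈ 0.3435.
Accumulation ratio R = 1/(1 − f) ≈ 1/0.6565 ≈ 1.5232.
Each bolus raises the concentration by D/Vd = 1044/18 ≈ 58.000 mg/L.
Steady-state peak Cmax,ss = C₀·R ≈ 58.000 × 1.5232 ≈ 88.346 mg/L.
One interval later, Cmin,ss = Cmax,ss·e^(−kτ) ≈ 88.346 × 0.3435 ≈ 30.347 mg/L.
Trough 30.3 mg/L vs MEC 23 mg/L: adequate.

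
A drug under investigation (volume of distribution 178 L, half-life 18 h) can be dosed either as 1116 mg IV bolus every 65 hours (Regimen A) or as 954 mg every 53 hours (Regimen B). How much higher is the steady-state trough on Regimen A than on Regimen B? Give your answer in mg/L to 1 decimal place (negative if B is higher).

Regimen A: f = (1/2)^(65/18) ≈ 0.0818; Cmin,ss = (1116/178)·f/(1−f) ≈ 0.559 mg/L.
Regimen B: f = (1/2)^(53/18) ≈ 0.1299; Cmin,ss = (954/178)·f/(1−f) ≈ 0.800 mg/L.
Difference ≈ 0.559 − 0.800 ≈ -0.241 mg/L.

-0.2 mg/L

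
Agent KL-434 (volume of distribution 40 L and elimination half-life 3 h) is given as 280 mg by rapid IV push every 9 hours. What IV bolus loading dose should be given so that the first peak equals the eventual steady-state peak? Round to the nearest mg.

f = (1/2)^(9/3) ≈ 0.125000; accumulation ratio R = 1/(1−f) ≈ 1.14286.
Loading dose to hit Cmax,ss on first dose: D_load = D_maint·R ≈ 280 × 1.14286 ≈ 320.00 mg.

320 mg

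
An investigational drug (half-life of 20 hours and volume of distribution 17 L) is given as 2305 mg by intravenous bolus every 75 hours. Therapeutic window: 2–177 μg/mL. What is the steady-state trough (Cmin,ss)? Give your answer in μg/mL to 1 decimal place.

k = ln2/t½ = ln2/20 ≈ 0.034657 h⁻¹; fraction remaining f = e^(−kτ) = e^(−0.034657×75) ≈ 0.0743.
Accumulation ratio R = 1/(1 − f) ≈ 1/0.9257 ≈ 1.0803.
Single-dose peak C₀ = D/Vd = 2305/17 ≈ 135.588 μg/mL.
Steady-state peak Cmax,ss = C₀·R ≈ 135.588 × 1.0803 ≈ 146.476 μg/mL.
One interval later, Cmin,ss = Cmax,ss·e^(−kτ) ≈ 146.476 × 0.0743 ≈ 10.883 μg/mL.
Trough 10.9 μg/mL vs MEC 2 μg/mL: adequate.

10.9 μg/mL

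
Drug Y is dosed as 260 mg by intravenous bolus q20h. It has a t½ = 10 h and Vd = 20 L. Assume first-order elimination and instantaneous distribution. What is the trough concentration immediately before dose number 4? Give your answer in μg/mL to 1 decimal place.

4.3 μg/mL

f = (1/2)^(τ/t½) = (1/2)^(20/10) ≈ 0.2500.
C₀ = D/Vd = 260/20 ≈ 13.000 μg/mL.
Before the 4th dose, 3 doses have been given. Superposition: Cmin = C₀·(f + f² + … + f^3).
≈ 13.000 × (0.2500 + 0.0625 + 0.0156) ≈ 13.000 × 0.3281 ≈ 4.265 μg/mL.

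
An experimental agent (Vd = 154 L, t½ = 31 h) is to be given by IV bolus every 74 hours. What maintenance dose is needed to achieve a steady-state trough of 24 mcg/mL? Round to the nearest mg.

15638 mg

τ/t½ = 74/31 ≈ 2.3871, so f = (1/2)^(74/31) ≈ 0.191167.
Cmin,ss = (D/Vd)·f/(1−f), so D = Cmin,ss·Vd·(1−f)/f.
D = 24 × 154 × (1−f)/f ≈ 24 × 154 × 4.23103 ≈ 15637.89 mg.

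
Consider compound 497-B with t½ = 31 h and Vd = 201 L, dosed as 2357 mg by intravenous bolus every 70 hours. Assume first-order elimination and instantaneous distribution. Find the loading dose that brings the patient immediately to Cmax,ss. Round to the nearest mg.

f = (1/2)^(70/31) ≈ 0.209052; accumulation ratio R = 1/(1−f) ≈ 1.26431.
Loading dose to hit Cmax,ss on first dose: D_load = D_maint·R ≈ 2357 × 1.26431 ≈ 2979.98 mg.

2980 mg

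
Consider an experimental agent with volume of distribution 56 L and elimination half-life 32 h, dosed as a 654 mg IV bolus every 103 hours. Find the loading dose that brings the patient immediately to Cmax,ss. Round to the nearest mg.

733 mg

f = (1/2)^(103/32) ≈ 0.107414; accumulation ratio R = 1/(1−f) ≈ 1.12034.
Loading dose to hit Cmax,ss on first dose: D_load = D_maint·R ≈ 654 × 1.12034 ≈ 732.70 mg.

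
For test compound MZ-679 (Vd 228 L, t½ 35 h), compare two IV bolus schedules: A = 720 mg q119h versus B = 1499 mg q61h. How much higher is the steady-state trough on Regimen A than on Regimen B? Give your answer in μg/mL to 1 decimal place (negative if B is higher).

-2.5 μg/mL

Regimen A: f = (1/2)^(119/35) ≈ 0.0947; Cmin,ss = (720/228)·f/(1−f) ≈ 0.330 μg/mL.
Regimen B: f = (1/2)^(61/35) ≈ 0.2988; Cmin,ss = (1499/228)·f/(1−f) ≈ 2.802 μg/mL.
Difference ≈ 0.330 − 2.802 ≈ -2.472 μg/mL.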